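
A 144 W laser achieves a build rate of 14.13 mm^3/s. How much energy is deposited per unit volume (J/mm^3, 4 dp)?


SE = 144 / 14.13 = 10.1911 J/mm^3


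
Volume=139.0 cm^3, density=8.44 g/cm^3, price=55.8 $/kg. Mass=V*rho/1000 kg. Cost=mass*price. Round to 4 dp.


Mass = 139.0*8.44/1000 = 1.17316 kg
Cost = 1.17316 * 55.8 = 65.4623 $


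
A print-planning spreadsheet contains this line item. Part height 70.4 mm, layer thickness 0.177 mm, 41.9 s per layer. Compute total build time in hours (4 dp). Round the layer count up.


Layers = ceil(70.4/0.177) = 398
t = 398 * 41.9 / 3600 = 4.6323 hrs


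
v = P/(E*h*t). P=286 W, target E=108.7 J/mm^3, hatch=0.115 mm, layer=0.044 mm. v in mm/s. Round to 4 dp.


v = 286 / (108.7*0.115*0.044) = 519.9792 mm/s


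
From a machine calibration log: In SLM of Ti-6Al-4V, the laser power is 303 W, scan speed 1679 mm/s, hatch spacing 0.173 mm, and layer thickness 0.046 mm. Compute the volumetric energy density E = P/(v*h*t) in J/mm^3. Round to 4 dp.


E = 303 / (1679*0.173*0.046) = 22.6771 J/mm^3


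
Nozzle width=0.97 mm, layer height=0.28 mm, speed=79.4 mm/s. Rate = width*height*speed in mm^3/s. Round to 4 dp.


Rate = 0.97 * 0.28 * 79.4 = 21.565 mm^3/s


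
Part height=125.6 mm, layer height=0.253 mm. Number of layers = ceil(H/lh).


Layers = ceil(125.6/0.253) = 497


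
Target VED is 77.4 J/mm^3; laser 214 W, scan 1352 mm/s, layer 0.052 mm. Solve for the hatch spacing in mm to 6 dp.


h = 214 / (77.4*1352*0.052) = 0.039327 mm


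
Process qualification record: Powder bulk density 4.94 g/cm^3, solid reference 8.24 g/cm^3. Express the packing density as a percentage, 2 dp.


Packing = (4.94/8.24)*100 = 59.95 %


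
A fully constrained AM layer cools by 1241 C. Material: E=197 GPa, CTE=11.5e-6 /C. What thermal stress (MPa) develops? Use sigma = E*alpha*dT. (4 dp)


sigma = 197*1000 * 11.5e-6 * 1241 = 2811.4855 MPa


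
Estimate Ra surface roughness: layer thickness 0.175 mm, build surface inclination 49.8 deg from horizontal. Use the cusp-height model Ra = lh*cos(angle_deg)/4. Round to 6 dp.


Ra = 0.175 * cos(49.8) / 4 = 0.028239 mm


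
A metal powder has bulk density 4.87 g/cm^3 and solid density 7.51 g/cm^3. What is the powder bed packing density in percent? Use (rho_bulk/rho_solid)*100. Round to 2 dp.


Packing = (4.87/7.51)*100 = 64.85 %


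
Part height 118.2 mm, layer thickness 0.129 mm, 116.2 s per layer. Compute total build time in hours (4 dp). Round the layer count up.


Layers = ceil(118.2/0.129) = 917
t = 917 * 116.2 / 3600 = 29.5987 hrs


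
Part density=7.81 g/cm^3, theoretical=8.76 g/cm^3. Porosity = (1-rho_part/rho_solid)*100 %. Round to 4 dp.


Porosity = (1-7.81/8.76)*100 = 10.8447 %


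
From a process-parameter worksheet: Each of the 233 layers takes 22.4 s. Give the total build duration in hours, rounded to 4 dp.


t = 233 * 22.4 / 3600 = 1.4498 hrs


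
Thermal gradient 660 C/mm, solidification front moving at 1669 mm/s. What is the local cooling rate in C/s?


CR = 660 * 1669 = 1101540 C/s


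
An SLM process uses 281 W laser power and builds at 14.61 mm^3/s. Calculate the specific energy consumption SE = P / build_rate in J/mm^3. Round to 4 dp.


SE = 281 / 14.61 = 19.2334 J/mm^3


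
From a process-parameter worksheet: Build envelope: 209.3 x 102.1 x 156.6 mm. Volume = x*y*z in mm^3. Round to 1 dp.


V = 209.3 * 102.1 * 156.6 = 3346468.4 mm^3


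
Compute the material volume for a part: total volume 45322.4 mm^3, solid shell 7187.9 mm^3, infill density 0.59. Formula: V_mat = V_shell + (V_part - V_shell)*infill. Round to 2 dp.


V_infill = (45322.4 - 7187.9) * 0.59 = 22499.36
V_total = 7187.9 + 22499.36 = 29687.26 mm^3


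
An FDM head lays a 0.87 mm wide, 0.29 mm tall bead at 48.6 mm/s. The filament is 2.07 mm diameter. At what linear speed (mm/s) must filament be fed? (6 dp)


Q = 0.87 * 0.29 * 48.6 = 12.26178 mm^3/s
A_fil = pi*(2.07/2)^2 = 3.36535259 mm^2
v_feed = 12.26178 / 3.36535259 = 3.643535 mm/s


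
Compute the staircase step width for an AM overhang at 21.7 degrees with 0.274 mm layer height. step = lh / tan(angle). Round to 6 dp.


step = 0.274 / tan(21.7) = 0.688532 mm


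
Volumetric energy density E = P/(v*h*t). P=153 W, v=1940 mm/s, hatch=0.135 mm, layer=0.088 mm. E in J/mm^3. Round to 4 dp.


E = 153 / (1940*0.135*0.088) = 6.6386 J/mm^3


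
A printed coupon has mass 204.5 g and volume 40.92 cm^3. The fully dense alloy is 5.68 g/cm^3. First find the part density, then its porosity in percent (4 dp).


rho_part = 204.5 / 40.92 = 4.99755621 g/cm^3
Porosity = (1 - 4.99755621/5.68)*100 = 12.0149 %


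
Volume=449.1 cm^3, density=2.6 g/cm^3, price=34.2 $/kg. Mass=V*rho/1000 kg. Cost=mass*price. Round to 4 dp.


Mass = 449.1*2.6/1000 = 1.16766 kg
Cost = 1.16766 * 34.2 = 39.934 $


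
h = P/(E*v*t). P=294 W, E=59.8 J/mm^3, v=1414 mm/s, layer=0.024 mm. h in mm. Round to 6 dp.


h = 294 / (59.8*1414*0.024) = 0.144872 mm


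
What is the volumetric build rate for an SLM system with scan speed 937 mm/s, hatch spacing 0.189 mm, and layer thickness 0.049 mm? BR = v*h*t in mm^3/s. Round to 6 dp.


Rate = 937 * 0.189 * 0.049 = 8.677557 mm^3/s


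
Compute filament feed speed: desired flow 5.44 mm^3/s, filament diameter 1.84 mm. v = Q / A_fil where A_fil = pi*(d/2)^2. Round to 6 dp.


A = pi*(1.84/2)^2 = 2.659044
v = 5.44 / 2.659044 = 2.045848 mm/s


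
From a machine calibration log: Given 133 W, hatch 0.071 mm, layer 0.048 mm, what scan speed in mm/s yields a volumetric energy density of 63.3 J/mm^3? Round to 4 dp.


v = 133 / (63.3*0.071*0.048) = 616.5217 mm/s


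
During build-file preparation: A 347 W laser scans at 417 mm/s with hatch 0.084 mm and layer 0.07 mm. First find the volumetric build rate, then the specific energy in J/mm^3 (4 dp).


Build rate = 417 * 0.084 * 0.07 = 2.45196 mm^3/s
SE = 347 / 2.45196 = 141.5194 J/mm^3


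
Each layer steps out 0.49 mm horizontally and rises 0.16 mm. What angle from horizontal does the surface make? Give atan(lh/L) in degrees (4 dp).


angle = atan(0.16/0.49) = 18.0834 degrees


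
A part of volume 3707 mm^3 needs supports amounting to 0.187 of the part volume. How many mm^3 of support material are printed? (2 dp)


V_support = 3707 * 0.187 = 693.21 mm^3


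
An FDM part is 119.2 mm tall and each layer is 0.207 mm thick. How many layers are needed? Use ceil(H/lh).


Layers = ceil(119.2/0.207) = 576


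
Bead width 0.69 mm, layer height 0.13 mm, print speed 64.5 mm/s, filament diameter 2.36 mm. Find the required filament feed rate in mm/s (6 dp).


Q = 0.69 * 0.13 * 64.5 = 5.78565 mm^3/s
A_fil = pi*(2.36/2)^2 = 4.37435361 mm^2
v_feed = 5.78565 / 4.37435361 = 1.32263 mm/s


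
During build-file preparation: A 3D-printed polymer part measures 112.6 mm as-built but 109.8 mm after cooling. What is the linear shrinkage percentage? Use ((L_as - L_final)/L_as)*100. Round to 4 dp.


Shrinkage = ((112.6-109.8)/112.6)*100 = 2.4867 %


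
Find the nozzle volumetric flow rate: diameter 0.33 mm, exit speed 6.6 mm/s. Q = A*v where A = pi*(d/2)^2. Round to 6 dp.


A = pi*(0.33/2)^2 = 0.08552986 mm^2
Q = 0.08552986 * 6.6 = 0.564497 mm^3/s


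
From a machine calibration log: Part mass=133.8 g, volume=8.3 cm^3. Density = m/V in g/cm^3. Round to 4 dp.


rho = 133.8 / 8.3 = 16.1205 g/cm^3


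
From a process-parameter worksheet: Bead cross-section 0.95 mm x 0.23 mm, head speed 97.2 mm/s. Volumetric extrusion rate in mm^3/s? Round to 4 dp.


Rate = 0.95 * 0.23 * 97.2 = 21.2382 mm^3/s


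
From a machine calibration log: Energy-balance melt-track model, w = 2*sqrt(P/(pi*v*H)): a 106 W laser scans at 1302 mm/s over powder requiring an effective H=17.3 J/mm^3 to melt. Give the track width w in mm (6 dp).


w = 2*sqrt(106/(pi*1302*17.3)) = 0.077407 mm


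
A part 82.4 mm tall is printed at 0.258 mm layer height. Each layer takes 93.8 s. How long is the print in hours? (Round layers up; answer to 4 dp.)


Layers = ceil(82.4/0.258) = 320
t = 320 * 93.8 / 3600 = 8.3378 hrs


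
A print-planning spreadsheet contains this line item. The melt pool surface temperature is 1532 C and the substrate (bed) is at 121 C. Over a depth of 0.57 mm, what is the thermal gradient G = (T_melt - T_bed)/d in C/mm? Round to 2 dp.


G = (1532-121)/0.57 = 2475.44 C/mm


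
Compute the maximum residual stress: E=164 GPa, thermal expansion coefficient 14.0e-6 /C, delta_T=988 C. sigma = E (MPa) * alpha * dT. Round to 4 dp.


sigma = 164*1000 * 14.0e-6 * 988 = 2268.448 MPa


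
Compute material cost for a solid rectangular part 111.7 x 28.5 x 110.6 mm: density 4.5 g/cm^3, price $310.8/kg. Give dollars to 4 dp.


V = 111.7 * 28.5 * 110.6 = 352089.57 mm^3 = 352.08957 cm^3
Mass = 352.08957 * 4.5 / 1000 = 1.58440307 kg
Cost = 1.58440307 * 310.8 = 492.4325 $


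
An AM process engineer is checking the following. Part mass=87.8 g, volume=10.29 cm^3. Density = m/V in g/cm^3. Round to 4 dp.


rho = 87.8 / 10.29 = 8.5326 g/cm^3


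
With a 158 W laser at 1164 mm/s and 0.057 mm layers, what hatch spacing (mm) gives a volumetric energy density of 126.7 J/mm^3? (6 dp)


h = 158 / (126.7*1164*0.057) = 0.018795 mm


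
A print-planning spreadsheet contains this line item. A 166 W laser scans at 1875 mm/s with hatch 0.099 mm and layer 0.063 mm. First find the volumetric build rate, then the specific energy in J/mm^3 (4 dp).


Build rate = 1875 * 0.099 * 0.063 = 11.694375 mm^3/s
SE = 166 / 11.694375 = 14.1949 J/mm^3


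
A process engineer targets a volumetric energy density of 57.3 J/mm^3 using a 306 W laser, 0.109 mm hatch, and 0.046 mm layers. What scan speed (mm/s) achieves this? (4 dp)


v = 306 / (57.3*0.109*0.046) = 1065.0806 mm/s


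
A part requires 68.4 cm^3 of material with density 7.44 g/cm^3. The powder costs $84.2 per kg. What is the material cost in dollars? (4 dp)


Mass = 68.4*7.44/1000 = 0.508896 kg
Cost = 0.508896 * 84.2 = 42.849 $


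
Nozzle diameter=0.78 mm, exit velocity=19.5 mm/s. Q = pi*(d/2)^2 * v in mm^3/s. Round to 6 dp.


A = pi*(0.78/2)^2 = 0.47783624 mm^2
Q = 0.47783624 * 19.5 = 9.317807 mm^3/s


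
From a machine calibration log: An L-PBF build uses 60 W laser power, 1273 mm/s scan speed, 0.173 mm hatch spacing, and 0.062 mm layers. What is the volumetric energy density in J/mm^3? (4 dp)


E = 60 / (1273*0.173*0.062) = 4.3943 J/mm^3


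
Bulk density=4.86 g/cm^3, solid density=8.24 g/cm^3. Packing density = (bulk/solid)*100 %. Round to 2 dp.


Packing = (4.86/8.24)*100 = 58.98 %


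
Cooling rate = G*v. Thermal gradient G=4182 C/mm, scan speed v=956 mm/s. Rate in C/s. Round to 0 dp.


CR = 4182 * 956 = 3997992 C/s


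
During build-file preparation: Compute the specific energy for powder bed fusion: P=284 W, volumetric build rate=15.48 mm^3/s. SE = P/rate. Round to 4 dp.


SE = 284 / 15.48 = 18.3463 J/mm^3


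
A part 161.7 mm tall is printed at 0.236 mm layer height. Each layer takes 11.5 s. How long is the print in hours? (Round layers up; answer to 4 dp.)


Layers = ceil(161.7/0.236) = 686
t = 686 * 11.5 / 3600 = 2.1914 hrs


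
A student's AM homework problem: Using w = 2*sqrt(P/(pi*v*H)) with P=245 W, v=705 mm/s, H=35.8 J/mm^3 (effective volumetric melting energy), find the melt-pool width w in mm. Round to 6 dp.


w = 2*sqrt(245/(pi*705*35.8)) = 0.111174 mm


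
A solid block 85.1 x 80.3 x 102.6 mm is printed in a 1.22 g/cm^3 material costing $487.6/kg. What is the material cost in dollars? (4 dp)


V = 85.1 * 80.3 * 102.6 = 701120.178 mm^3 = 701.120178 cm^3
Mass = 701.120178 * 1.22 / 1000 = 0.85536662 kg
Cost = 0.85536662 * 487.6 = 417.0768 $


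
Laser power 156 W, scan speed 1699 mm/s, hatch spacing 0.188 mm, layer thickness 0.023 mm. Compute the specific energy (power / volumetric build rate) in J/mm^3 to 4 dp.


Build rate = 1699 * 0.188 * 0.023 = 7.346476 mm^3/s
SE = 156 / 7.346476 = 21.2347 J/mm^3


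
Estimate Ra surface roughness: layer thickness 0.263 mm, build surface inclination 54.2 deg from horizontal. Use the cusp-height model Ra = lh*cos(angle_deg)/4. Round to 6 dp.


Ra = 0.263 * cos(54.2) / 4 = 0.038461 mm


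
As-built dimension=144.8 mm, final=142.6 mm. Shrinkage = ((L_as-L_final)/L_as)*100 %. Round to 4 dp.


Shrinkage = ((144.8-142.6)/144.8)*100 = 1.5193 %


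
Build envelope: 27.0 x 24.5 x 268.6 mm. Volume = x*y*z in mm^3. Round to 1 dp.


V = 27.0 * 24.5 * 268.6 = 177678.9 mm^3


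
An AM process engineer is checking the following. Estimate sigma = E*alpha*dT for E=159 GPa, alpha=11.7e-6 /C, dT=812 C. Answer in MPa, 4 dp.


sigma = 159*1000 * 11.7e-6 * 812 = 1510.5636 MPa


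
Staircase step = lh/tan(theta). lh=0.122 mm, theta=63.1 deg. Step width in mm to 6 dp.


step = 0.122 / tan(63.1) = 0.061894 mm


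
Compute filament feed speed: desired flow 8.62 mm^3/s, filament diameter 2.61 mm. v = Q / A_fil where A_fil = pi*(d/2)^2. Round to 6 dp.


A = pi*(2.61/2)^2 = 5.350211
v = 8.62 / 5.350211 = 1.611151 mm/s


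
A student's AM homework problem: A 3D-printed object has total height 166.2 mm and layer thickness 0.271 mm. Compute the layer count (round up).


Layers = ceil(166.2/0.271) = 614


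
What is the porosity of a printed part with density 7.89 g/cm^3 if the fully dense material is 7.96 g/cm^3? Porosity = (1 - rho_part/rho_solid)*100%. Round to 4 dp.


Porosity = (1-7.89/7.96)*100 = 0.8794 %


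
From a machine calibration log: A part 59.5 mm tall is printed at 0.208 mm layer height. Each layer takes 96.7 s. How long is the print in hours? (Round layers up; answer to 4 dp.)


Layers = ceil(59.5/0.208) = 287
t = 287 * 96.7 / 3600 = 7.7091 hrs


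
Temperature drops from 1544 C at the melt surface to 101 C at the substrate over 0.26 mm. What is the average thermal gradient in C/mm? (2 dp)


G = (1544-101)/0.26 = 5550.0 C/mm


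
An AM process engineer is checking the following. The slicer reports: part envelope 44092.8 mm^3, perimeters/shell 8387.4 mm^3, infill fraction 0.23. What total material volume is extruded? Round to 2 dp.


V_infill = (44092.8 - 8387.4) * 0.23 = 8212.24
V_total = 8387.4 + 8212.24 = 16599.64 mm^3


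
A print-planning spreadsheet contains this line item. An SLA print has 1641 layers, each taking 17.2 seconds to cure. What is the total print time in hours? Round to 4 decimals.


t = 1641 * 17.2 / 3600 = 7.8403 hrs


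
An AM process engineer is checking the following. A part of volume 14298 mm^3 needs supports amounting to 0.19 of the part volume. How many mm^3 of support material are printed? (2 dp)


V_support = 14298 * 0.19 = 2716.62 mm^3


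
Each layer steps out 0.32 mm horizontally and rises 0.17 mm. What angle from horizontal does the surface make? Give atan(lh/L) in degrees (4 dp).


angle = atan(0.17/0.32) = 27.9795 degrees


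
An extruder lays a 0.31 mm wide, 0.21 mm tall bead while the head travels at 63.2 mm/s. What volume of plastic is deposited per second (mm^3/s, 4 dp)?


Rate = 0.31 * 0.21 * 63.2 = 4.1143 mm^3/s


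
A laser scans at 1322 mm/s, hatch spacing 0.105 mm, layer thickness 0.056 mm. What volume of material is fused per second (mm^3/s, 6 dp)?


Rate = 1322 * 0.105 * 0.056 = 7.77336 mm^3/s


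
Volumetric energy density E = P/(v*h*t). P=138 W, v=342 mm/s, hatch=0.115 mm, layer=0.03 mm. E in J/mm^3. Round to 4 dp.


E = 138 / (342*0.115*0.03) = 116.9591 J/mm^3


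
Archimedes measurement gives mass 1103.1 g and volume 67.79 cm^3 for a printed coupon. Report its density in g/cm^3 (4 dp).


rho = 1103.1 / 67.79 = 16.2723 g/cm^3


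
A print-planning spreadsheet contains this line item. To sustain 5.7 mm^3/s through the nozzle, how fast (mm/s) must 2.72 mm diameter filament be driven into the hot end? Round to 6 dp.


A = pi*(2.72/2)^2 = 5.81069
v = 5.7 / 5.81069 = 0.980951 mm/s


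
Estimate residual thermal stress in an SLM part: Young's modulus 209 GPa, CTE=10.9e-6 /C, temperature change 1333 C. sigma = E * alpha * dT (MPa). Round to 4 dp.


sigma = 209*1000 * 10.9e-6 * 1333 = 3036.7073 MPa


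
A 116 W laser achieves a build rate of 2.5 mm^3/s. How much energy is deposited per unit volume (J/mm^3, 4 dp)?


SE = 116 / 2.5 = 46.4 J/mm^3


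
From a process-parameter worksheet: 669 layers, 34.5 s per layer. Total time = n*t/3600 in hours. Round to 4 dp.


t = 669 * 34.5 / 3600 = 6.4113 hrs


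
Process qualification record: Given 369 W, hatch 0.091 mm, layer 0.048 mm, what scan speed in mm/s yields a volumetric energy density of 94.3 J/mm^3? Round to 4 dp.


v = 369 / (94.3*0.091*0.048) = 895.8433 mm/s


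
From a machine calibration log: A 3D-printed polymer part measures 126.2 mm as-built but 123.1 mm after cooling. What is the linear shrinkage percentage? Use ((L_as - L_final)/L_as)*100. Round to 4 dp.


Shrinkage = ((126.2-123.1)/126.2)*100 = 2.4564 %


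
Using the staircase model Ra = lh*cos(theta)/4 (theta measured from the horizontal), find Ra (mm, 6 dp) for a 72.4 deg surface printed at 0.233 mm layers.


Ra = 0.233 * cos(72.4) / 4 = 0.017613 mm


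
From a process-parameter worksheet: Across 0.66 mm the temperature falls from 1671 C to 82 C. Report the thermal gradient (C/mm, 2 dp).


G = (1671-82)/0.66 = 2407.58 C/mm


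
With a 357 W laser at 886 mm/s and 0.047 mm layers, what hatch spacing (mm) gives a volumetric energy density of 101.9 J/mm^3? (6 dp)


h = 357 / (101.9*886*0.047) = 0.084132 mm


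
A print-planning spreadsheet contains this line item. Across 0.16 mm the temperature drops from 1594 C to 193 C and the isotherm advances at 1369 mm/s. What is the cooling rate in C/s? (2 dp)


G = (1594-193)/0.16 = 8756.25 C/mm
CR = 8756.25 * 1369 = 11987306.25 C/s


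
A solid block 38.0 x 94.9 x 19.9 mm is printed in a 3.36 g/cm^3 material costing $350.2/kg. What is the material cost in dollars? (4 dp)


V = 38.0 * 94.9 * 19.9 = 71763.38 mm^3 = 71.76338 cm^3
Mass = 71.76338 * 3.36 / 1000 = 0.24112496 kg
Cost = 0.24112496 * 350.2 = 84.442 $


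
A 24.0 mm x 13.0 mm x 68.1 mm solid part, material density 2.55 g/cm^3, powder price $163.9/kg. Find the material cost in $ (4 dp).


V = 24.0 * 13.0 * 68.1 = 21247.2 mm^3 = 21.2472 cm^3
Mass = 21.2472 * 2.55 / 1000 = 0.05418036 kg
Cost = 0.05418036 * 163.9 = 8.8802 $


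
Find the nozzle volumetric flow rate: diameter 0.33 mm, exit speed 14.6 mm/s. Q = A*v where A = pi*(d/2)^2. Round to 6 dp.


A = pi*(0.33/2)^2 = 0.08552986 mm^2
Q = 0.08552986 * 14.6 = 1.248736 mm^3/s


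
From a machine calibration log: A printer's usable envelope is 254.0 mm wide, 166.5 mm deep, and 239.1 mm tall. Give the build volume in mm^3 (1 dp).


V = 254.0 * 166.5 * 239.1 = 10111778.1 mm^3


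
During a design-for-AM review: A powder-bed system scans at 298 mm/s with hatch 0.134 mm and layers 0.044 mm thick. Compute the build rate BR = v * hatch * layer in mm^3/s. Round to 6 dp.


Rate = 298 * 0.134 * 0.044 = 1.757008 mm^3/s


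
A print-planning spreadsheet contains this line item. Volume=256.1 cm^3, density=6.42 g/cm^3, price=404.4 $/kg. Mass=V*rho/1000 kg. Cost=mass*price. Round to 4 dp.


Mass = 256.1*6.42/1000 = 1.644162 kg
Cost = 1.644162 * 404.4 = 664.8991 $


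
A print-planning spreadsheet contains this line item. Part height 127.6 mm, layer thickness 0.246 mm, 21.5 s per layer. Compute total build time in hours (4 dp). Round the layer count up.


Layers = ceil(127.6/0.246) = 519
t = 519 * 21.5 / 3600 = 3.0996 hrs


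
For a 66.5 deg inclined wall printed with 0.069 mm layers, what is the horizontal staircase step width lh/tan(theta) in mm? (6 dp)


step = 0.069 / tan(66.5) = 0.030002 mm


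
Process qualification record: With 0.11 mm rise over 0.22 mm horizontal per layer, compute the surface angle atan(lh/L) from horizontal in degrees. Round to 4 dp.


angle = atan(0.11/0.22) = 26.5651 degrees


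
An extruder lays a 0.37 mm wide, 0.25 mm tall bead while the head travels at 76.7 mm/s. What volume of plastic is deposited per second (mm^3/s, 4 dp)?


Rate = 0.37 * 0.25 * 76.7 = 7.0948 mm^3/s


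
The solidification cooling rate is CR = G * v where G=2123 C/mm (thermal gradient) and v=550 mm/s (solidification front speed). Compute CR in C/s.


CR = 2123 * 550 = 1167650 C/s


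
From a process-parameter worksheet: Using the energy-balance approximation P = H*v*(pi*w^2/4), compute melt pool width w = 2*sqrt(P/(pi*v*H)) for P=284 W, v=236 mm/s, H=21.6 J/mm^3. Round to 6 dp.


w = 2*sqrt(284/(pi*236*21.6)) = 0.266337 mm


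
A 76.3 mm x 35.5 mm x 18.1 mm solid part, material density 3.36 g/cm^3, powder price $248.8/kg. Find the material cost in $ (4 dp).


V = 76.3 * 35.5 * 18.1 = 49026.565 mm^3 = 49.026565 cm^3
Mass = 49.026565 * 3.36 / 1000 = 0.16472926 kg
Cost = 0.16472926 * 248.8 = 40.9846 $


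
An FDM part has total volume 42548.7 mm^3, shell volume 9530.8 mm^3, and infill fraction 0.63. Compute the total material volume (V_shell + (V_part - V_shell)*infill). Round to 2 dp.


V_infill = (42548.7 - 9530.8) * 0.63 = 20801.28
V_total = 9530.8 + 20801.28 = 30332.08 mm^3


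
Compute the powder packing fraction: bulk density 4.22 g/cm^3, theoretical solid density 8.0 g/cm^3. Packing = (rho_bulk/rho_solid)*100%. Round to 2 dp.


Packing = (4.22/8.0)*100 = 52.75 %


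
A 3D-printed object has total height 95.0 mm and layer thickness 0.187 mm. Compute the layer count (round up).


Layers = ceil(95.0/0.187) = 509


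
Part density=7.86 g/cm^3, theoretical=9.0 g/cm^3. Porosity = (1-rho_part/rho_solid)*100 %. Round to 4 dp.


Porosity = (1-7.86/9.0)*100 = 12.6667 %


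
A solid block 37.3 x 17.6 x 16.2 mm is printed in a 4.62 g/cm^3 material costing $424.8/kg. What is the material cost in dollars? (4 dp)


V = 37.3 * 17.6 * 16.2 = 10634.976 mm^3 = 10.634976 cm^3
Mass = 10.634976 * 4.62 / 1000 = 0.04913359 kg
Cost = 0.04913359 * 424.8 = 20.8719 $


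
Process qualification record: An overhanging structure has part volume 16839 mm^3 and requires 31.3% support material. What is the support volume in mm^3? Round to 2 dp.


V_support = 16839 * 0.313 = 5270.61 mm^3


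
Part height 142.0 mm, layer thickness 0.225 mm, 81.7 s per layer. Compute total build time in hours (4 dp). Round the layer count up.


Layers = ceil(142.0/0.225) = 632
t = 632 * 81.7 / 3600 = 14.3429 hrs


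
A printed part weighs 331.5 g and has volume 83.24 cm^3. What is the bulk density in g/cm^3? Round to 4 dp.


rho = 331.5 / 83.24 = 3.9825 g/cm^3


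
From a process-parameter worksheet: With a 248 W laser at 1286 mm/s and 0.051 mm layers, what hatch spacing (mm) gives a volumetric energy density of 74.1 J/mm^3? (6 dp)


h = 248 / (74.1*1286*0.051) = 0.05103 mm


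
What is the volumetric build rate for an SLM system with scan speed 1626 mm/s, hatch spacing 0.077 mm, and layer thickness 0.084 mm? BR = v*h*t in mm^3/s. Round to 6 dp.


Rate = 1626 * 0.077 * 0.084 = 10.516968 mm^3/s


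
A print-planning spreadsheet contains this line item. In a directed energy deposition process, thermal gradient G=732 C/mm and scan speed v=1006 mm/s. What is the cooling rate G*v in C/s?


CR = 732 * 1006 = 736392 C/s


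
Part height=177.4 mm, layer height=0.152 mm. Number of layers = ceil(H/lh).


Layers = ceil(177.4/0.152) = 1168


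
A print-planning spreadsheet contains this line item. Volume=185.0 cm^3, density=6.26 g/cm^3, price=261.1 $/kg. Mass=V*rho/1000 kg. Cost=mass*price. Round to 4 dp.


Mass = 185.0*6.26/1000 = 1.1581 kg
Cost = 1.1581 * 261.1 = 302.3799 $


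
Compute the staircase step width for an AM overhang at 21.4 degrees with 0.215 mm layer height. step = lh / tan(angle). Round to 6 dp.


step = 0.215 / tan(21.4) = 0.548615 mm


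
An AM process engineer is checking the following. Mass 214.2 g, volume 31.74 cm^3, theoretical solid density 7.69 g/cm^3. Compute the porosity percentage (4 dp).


rho_part = 214.2 / 31.74 = 6.74858223 g/cm^3
Porosity = (1 - 6.74858223/7.69)*100 = 12.2421 %


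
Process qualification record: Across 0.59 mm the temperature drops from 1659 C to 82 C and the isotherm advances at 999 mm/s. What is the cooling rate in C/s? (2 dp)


G = (1659-82)/0.59 = 2672.88135593 C/mm
CR = 2672.88135593 * 999 = 2670208.47 C/s


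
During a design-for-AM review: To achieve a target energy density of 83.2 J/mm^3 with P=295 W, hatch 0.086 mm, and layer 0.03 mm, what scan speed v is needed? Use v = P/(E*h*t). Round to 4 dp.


v = 295 / (83.2*0.086*0.03) = 1374.2919 mm/s


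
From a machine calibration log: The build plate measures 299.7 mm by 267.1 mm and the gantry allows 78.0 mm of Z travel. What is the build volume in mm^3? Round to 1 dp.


V = 299.7 * 267.1 * 78.0 = 6243889.9 mm^3


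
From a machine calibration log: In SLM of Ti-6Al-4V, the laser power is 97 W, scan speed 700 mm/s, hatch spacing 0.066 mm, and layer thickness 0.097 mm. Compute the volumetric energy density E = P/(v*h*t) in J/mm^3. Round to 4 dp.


E = 97 / (700*0.066*0.097) = 21.645 J/mm^3


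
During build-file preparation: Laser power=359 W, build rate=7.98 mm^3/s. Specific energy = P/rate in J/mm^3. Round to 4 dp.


SE = 359 / 7.98 = 44.9875 J/mm^3


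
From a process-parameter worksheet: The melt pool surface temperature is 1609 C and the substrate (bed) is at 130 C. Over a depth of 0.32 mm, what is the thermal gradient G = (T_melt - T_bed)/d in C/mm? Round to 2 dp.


G = (1609-130)/0.32 = 4621.88 C/mm


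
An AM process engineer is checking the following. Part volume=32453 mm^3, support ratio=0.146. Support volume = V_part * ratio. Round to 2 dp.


V_support = 32453 * 0.146 = 4738.14 mm^3


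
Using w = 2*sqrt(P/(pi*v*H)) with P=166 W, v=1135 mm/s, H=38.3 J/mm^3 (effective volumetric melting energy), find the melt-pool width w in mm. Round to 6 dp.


w = 2*sqrt(166/(pi*1135*38.3)) = 0.069729 mm


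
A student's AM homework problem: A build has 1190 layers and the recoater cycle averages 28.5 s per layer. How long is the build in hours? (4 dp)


t = 1190 * 28.5 / 3600 = 9.4208 hrs


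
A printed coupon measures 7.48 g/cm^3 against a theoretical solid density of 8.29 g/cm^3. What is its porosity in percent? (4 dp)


Porosity = (1-7.48/8.29)*100 = 9.7708 %


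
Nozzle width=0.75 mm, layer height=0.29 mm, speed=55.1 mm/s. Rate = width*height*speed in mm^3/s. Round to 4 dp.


Rate = 0.75 * 0.29 * 55.1 = 11.9843 mm^3/s


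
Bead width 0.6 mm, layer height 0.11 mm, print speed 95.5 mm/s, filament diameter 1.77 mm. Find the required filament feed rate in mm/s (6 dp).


Q = 0.6 * 0.11 * 95.5 = 6.303 mm^3/s
A_fil = pi*(1.77/2)^2 = 2.46057391 mm^2
v_feed = 6.303 / 2.46057391 = 2.561598 mm/s


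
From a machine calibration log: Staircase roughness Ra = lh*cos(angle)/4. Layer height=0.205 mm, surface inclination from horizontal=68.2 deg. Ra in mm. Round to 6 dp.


Ra = 0.205 * cos(68.2) / 4 = 0.019033 mm


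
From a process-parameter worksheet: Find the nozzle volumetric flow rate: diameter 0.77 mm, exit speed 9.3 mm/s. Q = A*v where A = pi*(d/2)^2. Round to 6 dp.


A = pi*(0.77/2)^2 = 0.46566257 mm^2
Q = 0.46566257 * 9.3 = 4.330662 mm^3/s


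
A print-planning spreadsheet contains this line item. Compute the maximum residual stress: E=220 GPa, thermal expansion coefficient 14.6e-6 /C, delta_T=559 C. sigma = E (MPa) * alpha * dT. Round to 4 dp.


sigma = 220*1000 * 14.6e-6 * 559 = 1795.508 MPa


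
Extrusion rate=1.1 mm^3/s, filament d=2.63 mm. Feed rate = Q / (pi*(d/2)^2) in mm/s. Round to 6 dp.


A = pi*(2.63/2)^2 = 5.432521
v = 1.1 / 5.432521 = 0.202484 mm/s


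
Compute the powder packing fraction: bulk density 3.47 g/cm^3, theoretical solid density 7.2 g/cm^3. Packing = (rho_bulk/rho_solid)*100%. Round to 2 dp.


Packing = (3.47/7.2)*100 = 48.19 %


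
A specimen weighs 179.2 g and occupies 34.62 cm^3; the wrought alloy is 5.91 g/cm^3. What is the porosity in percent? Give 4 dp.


rho_part = 179.2 / 34.62 = 5.17619873 g/cm^3
Porosity = (1 - 5.17619873/5.91)*100 = 12.4163 %


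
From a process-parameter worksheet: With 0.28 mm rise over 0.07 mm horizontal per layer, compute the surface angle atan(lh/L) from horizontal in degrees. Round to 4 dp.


angle = atan(0.28/0.07) = 75.9638 degrees


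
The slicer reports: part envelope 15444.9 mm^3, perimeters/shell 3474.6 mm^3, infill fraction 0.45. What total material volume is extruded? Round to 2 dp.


V_infill = (15444.9 - 3474.6) * 0.45 = 5386.64
V_total = 3474.6 + 5386.64 = 8861.24 mm^3


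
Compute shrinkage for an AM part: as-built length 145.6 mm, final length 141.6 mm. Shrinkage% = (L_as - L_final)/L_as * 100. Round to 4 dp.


Shrinkage = ((145.6-141.6)/145.6)*100 = 2.7473 %


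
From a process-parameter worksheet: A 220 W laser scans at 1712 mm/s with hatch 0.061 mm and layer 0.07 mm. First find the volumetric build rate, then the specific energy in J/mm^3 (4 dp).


Build rate = 1712 * 0.061 * 0.07 = 7.31024 mm^3/s
SE = 220 / 7.31024 = 30.0948 J/mm^3


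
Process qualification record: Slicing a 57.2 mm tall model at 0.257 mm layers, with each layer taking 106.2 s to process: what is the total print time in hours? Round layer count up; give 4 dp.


Layers = ceil(57.2/0.257) = 223
t = 223 * 106.2 / 3600 = 6.5785 hrs


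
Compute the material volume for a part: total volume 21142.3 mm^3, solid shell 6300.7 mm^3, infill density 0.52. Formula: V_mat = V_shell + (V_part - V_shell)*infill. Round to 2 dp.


V_infill = (21142.3 - 6300.7) * 0.52 = 7717.63
V_total = 6300.7 + 7717.63 = 14018.33 mm^3


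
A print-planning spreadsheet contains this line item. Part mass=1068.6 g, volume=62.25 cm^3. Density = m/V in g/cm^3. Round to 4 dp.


rho = 1068.6 / 62.25 = 17.1663 g/cm^3


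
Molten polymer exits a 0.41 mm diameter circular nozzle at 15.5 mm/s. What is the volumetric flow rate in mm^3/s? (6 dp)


A = pi*(0.41/2)^2 = 0.13202543 mm^2
Q = 0.13202543 * 15.5 = 2.046394 mm^3/s


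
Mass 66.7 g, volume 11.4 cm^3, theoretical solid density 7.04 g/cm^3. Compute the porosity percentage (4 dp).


rho_part = 66.7 / 11.4 = 5.85087719 g/cm^3
Porosity = (1 - 5.85087719/7.04)*100 = 16.8909 %


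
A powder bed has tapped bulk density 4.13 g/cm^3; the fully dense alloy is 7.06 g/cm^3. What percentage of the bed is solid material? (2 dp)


Packing = (4.13/7.06)*100 = 58.5 %


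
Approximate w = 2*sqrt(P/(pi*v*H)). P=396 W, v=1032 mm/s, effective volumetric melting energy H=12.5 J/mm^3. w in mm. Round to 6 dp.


w = 2*sqrt(396/(pi*1032*12.5)) = 0.197701 mm


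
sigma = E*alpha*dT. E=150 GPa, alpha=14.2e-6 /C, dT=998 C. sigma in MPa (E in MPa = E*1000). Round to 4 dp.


sigma = 150*1000 * 14.2e-6 * 998 = 2125.74 MPa


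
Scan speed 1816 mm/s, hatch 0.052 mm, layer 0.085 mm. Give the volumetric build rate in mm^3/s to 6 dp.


Rate = 1816 * 0.052 * 0.085 = 8.02672 mm^3/s


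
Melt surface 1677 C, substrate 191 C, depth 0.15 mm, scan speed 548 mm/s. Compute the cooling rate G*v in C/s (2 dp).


G = (1677-191)/0.15 = 9906.66666667 C/mm
CR = 9906.66666667 * 548 = 5428853.33 C/s


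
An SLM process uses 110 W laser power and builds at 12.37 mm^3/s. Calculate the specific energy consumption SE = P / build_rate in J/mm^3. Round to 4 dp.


SE = 110 / 12.37 = 8.8925 J/mm^3


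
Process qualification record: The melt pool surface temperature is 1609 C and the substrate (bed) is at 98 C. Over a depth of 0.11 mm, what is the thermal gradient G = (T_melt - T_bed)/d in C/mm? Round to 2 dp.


G = (1609-98)/0.11 = 13736.36 C/mm


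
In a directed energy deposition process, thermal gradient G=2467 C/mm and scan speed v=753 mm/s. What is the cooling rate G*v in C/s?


CR = 2467 * 753 = 1857651 C/s


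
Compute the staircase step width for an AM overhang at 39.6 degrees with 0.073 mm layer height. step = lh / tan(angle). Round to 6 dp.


step = 0.073 / tan(39.6) = 0.088242 mm


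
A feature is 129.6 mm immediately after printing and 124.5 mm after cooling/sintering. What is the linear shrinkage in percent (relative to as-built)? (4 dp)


Shrinkage = ((129.6-124.5)/129.6)*100 = 3.9352 %


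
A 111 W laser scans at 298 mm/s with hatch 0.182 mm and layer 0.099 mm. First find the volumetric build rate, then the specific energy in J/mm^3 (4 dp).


Build rate = 298 * 0.182 * 0.099 = 5.369364 mm^3/s
SE = 111 / 5.369364 = 20.6728 J/mm^3


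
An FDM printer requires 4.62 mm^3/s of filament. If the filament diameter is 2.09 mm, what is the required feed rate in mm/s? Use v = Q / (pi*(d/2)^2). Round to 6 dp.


A = pi*(2.09/2)^2 = 3.430698
v = 4.62 / 3.430698 = 1.346665 mm/s


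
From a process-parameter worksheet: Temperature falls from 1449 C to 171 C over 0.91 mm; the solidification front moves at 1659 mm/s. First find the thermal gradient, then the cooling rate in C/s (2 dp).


G = (1449-171)/0.91 = 1404.3956044 C/mm
CR = 1404.3956044 * 1659 = 2329892.31 C/s


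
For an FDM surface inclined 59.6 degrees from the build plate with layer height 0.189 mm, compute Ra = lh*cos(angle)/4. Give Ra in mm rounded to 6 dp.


Ra = 0.189 * cos(59.6) / 4 = 0.02391 mm


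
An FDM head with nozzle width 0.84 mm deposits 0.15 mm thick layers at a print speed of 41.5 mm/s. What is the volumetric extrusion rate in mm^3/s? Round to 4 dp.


Rate = 0.84 * 0.15 * 41.5 = 5.229 mm^3/s


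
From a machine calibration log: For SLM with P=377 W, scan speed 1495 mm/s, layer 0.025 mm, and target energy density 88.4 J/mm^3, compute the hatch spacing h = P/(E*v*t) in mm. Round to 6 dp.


h = 377 / (88.4*1495*0.025) = 0.114106 mm


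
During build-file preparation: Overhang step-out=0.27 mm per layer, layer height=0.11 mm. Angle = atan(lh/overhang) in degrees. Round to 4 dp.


angle = atan(0.11/0.27) = 22.1663 degrees


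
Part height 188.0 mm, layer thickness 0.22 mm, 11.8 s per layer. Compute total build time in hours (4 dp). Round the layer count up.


Layers = ceil(188.0/0.22) = 855
t = 855 * 11.8 / 3600 = 2.8025 hrs


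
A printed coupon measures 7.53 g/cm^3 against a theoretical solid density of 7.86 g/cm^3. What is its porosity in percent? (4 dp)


Porosity = (1-7.53/7.86)*100 = 4.1985 %


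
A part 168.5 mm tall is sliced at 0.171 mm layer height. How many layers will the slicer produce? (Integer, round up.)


Layers = ceil(168.5/0.171) = 986


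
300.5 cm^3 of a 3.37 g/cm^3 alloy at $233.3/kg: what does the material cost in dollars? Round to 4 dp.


Mass = 300.5*3.37/1000 = 1.012685 kg
Cost = 1.012685 * 233.3 = 236.2594 $


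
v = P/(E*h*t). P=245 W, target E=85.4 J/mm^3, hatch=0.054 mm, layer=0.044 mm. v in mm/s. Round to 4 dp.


v = 245 / (85.4*0.054*0.044) = 1207.4295 mm/s


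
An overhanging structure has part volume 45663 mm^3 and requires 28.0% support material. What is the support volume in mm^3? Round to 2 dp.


V_support = 45663 * 0.28 = 12785.64 mm^3


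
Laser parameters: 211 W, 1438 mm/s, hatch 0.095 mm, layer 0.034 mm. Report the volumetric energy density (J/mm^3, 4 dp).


E = 211 / (1438*0.095*0.034) = 45.4277 J/mm^3


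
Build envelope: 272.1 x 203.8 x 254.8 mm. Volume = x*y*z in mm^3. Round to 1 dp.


V = 272.1 * 203.8 * 254.8 = 14129674.1 mm^3


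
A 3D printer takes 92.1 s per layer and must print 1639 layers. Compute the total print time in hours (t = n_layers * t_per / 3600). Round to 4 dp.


t = 1639 * 92.1 / 3600 = 41.9311 hrs


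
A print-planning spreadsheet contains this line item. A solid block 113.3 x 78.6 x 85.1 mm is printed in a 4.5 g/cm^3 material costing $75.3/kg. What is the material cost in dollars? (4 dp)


V = 113.3 * 78.6 * 85.1 = 757847.838 mm^3 = 757.847838 cm^3
Mass = 757.847838 * 4.5 / 1000 = 3.41031527 kg
Cost = 3.41031527 * 75.3 = 256.7967 $


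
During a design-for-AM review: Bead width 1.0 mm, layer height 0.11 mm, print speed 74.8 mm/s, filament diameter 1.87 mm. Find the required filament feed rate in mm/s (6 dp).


Q = 1.0 * 0.11 * 74.8 = 8.228 mm^3/s
A_fil = pi*(1.87/2)^2 = 2.74645884 mm^2
v_feed = 8.228 / 2.74645884 = 2.995858 mm/s


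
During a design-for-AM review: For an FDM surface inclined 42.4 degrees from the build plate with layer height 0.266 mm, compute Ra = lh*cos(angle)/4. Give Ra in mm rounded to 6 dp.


Ra = 0.266 * cos(42.4) / 4 = 0.049107 mm


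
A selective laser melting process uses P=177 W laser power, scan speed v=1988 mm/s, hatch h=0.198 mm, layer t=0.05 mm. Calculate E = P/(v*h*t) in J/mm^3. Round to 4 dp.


E = 177 / (1988*0.198*0.05) = 8.9934 J/mm^3


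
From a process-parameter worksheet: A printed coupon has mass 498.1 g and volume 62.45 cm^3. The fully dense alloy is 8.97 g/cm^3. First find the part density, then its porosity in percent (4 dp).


rho_part = 498.1 / 62.45 = 7.97598078 g/cm^3
Porosity = (1 - 7.97598078/8.97)*100 = 11.0816 %


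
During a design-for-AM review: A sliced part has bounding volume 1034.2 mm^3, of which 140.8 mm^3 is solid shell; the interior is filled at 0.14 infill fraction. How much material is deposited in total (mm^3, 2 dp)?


V_infill = (1034.2 - 140.8) * 0.14 = 125.08
V_total = 140.8 + 125.08 = 265.88 mm^3


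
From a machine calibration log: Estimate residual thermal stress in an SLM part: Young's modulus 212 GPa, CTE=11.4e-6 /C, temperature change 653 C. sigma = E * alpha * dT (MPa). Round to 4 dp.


sigma = 212*1000 * 11.4e-6 * 653 = 1578.1704 MPa


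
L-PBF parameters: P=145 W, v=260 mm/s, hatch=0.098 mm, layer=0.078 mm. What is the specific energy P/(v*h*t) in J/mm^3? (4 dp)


Build rate = 260 * 0.098 * 0.078 = 1.98744 mm^3/s
SE = 145 / 1.98744 = 72.9582 J/mm^3


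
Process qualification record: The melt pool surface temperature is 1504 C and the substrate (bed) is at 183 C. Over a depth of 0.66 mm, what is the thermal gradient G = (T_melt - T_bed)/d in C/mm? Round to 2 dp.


G = (1504-183)/0.66 = 2001.52 C/mm


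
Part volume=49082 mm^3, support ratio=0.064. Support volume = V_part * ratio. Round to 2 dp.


V_support = 49082 * 0.064 = 3141.25 mm^3


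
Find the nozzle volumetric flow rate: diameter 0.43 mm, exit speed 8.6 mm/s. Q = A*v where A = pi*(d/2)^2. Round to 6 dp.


A = pi*(0.43/2)^2 = 0.14522012 mm^2
Q = 0.14522012 * 8.6 = 1.248893 mm^3/s


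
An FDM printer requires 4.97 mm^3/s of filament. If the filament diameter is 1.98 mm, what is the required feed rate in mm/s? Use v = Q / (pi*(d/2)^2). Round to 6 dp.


A = pi*(1.98/2)^2 = 3.079075
v = 4.97 / 3.079075 = 1.614121 mm/s


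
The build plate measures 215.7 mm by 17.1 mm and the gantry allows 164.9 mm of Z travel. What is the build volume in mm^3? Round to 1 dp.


V = 215.7 * 17.1 * 164.9 = 608228.7 mm^3


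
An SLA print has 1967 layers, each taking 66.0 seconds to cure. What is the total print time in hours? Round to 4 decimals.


t = 1967 * 66.0 / 3600 = 36.0617 hrs


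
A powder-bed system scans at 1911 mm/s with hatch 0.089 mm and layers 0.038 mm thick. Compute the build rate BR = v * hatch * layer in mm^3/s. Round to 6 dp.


Rate = 1911 * 0.089 * 0.038 = 6.463002 mm^3/s


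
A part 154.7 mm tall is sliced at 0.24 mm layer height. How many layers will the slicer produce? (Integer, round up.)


Layers = ceil(154.7/0.24) = 645


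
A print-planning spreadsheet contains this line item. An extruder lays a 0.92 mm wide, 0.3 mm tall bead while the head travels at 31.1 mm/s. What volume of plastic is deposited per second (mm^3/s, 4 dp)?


Rate = 0.92 * 0.3 * 31.1 = 8.5836 mm^3/s


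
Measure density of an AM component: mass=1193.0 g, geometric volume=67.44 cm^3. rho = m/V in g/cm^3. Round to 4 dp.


rho = 1193.0 / 67.44 = 17.6898 g/cm^3
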